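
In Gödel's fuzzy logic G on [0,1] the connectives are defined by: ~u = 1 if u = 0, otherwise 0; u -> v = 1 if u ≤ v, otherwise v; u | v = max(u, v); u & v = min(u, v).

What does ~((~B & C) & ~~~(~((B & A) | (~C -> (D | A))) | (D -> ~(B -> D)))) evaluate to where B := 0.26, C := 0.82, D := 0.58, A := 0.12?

1.00

~B: Gödel ¬ of 0.26 = 0 (operand ≠ 0)
(~B & C) = min(0, 0.82) = 0
(B & A) = min(0.26, 0.12) = 0.12
~C: Gödel ¬ of 0.82 = 0 (operand ≠ 0)
(D | A) = max(0.58, 0.12) = 0.58
(~C -> (D | A)): 0 ≤ 0.58, so result = 1
((B & A) | (~C -> (D | A))) = max(0.12, 1) = 1
~((B & A) | (~C -> (D | A))): Gödel ¬ of 1 = 0 (operand ≠ 0)
(B -> D): 0.26 ≤ 0.58, so result = 1
~(B -> D): Gödel ¬ of 1 = 0 (operand ≠ 0)
(D -> ~(B -> D)): 0.58 > 0, so result = 0
(~((B & A) | (~C -> (D | A))) | (D -> ~(B -> D))) = max(0, 0) = 0
~(~((B & A) | (~C -> (D | A))) | (D -> ~(B -> D))): Gödel ¬ of 0 = 1 (operand is 0)
~~(~((B & A) | (~C -> (D | A))) | (D -> ~(B -> D))): Gödel ¬ of 1 = 0 (operand ≠ 0)
~~~(~((B & A) | (~C -> (D | A))) | (D -> ~(B -> D))): Gödel ¬ of 0 = 1 (operand is 0)
((~B & C) & ~~~(~((B & A) | (~C -> (D | A))) | (D -> ~(B -> D)))) = min(0, 1) = 0
~((~B & C) & ~~~(~((B & A) | (~C -> (D | A))) | (D -> ~(B -> D)))): Gödel ¬ of 0 = 1 (operand is 0)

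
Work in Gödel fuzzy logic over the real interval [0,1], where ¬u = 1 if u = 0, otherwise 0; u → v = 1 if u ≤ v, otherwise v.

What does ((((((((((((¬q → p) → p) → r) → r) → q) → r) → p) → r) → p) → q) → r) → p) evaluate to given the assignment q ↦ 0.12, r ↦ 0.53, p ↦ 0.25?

0.25

¬q: Gödel ¬ of 0.12 = 0 (operand ≠ 0)
(¬q → p): 0 ≤ 0.25, so result = 1
((¬q → p) → p): 1 > 0.25, so result = 0.25
(((¬q → p) → p) → r): 0.25 ≤ 0.53, so result = 1
((((¬q → p) → p) → r) → r): 1 > 0.53, so result = 0.53
(((((¬q → p) → p) → r) → r) → q): 0.53 > 0.12, so result = 0.12
((((((¬q → p) → p) → r) → r) → q) → r): 0.12 ≤ 0.53, so result = 1
(((((((¬q → p) → p) → r) → r) → q) → r) → p): 1 > 0.25, so result = 0.25
((((((((¬q → p) → p) → r) → r) → q) → r) → p) → r): 0.25 ≤ 0.53, so result = 1
(((((((((¬q → p) → p) → r) → r) → q) → r) → p) → r) → p): 1 > 0.25, so result = 0.25
((((((((((¬q → p) → p) → r) → r) → q) → r) → p) → r) → p) → q): 0.25 > 0.12, so result = 0.12
(((((((((((¬q → p) → p) → r) → r) → q) → r) → p) → r) → p) → q) → r): 0.12 ≤ 0.53, so result = 1
((((((((((((¬q → p) → p) → r) → r) → q) → r) → p) → r) → p) → q) → r) → p): 1 > 0.25, so result = 0.25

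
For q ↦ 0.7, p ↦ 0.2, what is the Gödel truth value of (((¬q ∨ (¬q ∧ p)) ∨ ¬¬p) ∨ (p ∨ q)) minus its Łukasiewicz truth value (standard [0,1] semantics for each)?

Gödel evaluation:
  ¬q: Gödel ¬ of 0.7 = 0 (operand ≠ 0)
  ¬q: Gödel ¬ of 0.7 = 0 (operand ≠ 0)
  (¬q ∧ p) = min(0, 0.2) = 0
  (¬q ∨ (¬q ∧ p)) = max(0, 0) = 0
  ¬p: Gödel ¬ of 0.2 = 0 (operand ≠ 0)
  ¬¬p: Gödel ¬ of 0 = 1 (operand is 0)
  ((¬q ∨ (¬q ∧ p)) ∨ ¬¬p) = max(0, 1) = 1
  (p ∨ q) = max(0.2, 0.7) = 0.7
  (((¬q ∨ (¬q ∧ p)) ∨ ¬¬p) ∨ (p ∨ q)) = max(1, 0.7) = 1
  Gödel value = 1
Łukasiewicz evaluation:
  ¬q: Łukasiewicz ¬ gives 1 − 0.7 = 0.3
  ¬q: Łukasiewicz ¬ gives 1 − 0.7 = 0.3
  (¬q ∧ p) = min(0.3, 0.2) = 0.2
  (¬q ∨ (¬q ∧ p)) = max(0.3, 0.2) = 0.3
  ¬p: Łukasiewicz ¬ gives 1 − 0.2 = 0.8
  ¬¬p: Łukasiewicz ¬ gives 1 − 0.8 = 0.2
  ((¬q ∨ (¬q ∧ p)) ∨ ¬¬p) = max(0.3, 0.2) = 0.3
  (p ∨ q) = max(0.2, 0.7) = 0.7
  (((¬q ∨ (¬q ∧ p)) ∨ ¬¬p) ∨ (p ∨ q)) = max(0.3, 0.7) = 0.7
  Łukasiewicz value = 0.7
Difference: 1 − 0.7 = 0.30

0.30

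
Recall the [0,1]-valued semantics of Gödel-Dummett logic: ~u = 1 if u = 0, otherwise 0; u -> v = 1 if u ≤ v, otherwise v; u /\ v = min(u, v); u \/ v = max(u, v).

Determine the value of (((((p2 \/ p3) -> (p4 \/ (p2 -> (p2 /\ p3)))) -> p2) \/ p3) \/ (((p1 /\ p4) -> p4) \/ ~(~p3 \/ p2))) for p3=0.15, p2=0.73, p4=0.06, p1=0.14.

1.00

(p2 \/ p3) = max(0.73, 0.15) = 0.73
(p2 /\ p3) = min(0.73, 0.15) = 0.15
(p2 -> (p2 /\ p3)): 0.73 > 0.15, so result = 0.15
(p4 \/ (p2 -> (p2 /\ p3))) = max(0.06, 0.15) = 0.15
((p2 \/ p3) -> (p4 \/ (p2 -> (p2 /\ p3)))): 0.73 > 0.15, so result = 0.15
(((p2 \/ p3) -> (p4 \/ (p2 -> (p2 /\ p3)))) -> p2): 0.15 ≤ 0.73, so result = 1
((((p2 \/ p3) -> (p4 \/ (p2 -> (p2 /\ p3)))) -> p2) \/ p3) = max(1, 0.15) = 1
(p1 /\ p4) = min(0.14, 0.06) = 0.06
((p1 /\ p4) -> p4): 0.06 ≤ 0.06, so result = 1
~p3: Gödel ¬ of 0.15 = 0 (operand ≠ 0)
(~p3 \/ p2) = max(0, 0.73) = 0.73
~(~p3 \/ p2): Gödel ¬ of 0.73 = 0 (operand ≠ 0)
(((p1 /\ p4) -> p4) \/ ~(~p3 \/ p2)) = max(1, 0) = 1
(((((p2 \/ p3) -> (p4 \/ (p2 -> (p2 /\ p3)))) -> p2) \/ p3) \/ (((p1 /\ p4) -> p4) \/ ~(~p3 \/ p2))) = max(1, 1) = 1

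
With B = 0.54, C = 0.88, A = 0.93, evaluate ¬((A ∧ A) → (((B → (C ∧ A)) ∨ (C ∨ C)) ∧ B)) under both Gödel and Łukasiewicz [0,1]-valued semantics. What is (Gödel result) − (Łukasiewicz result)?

Gödel evaluation:
  (A ∧ A) = min(0.93, 0.93) = 0.93
  (C ∧ A) = min(0.88, 0.93) = 0.88
  (B → (C ∧ A)): 0.54 ≤ 0.88, so result = 1
  (C ∨ C) = max(0.88, 0.88) = 0.88
  ((B → (C ∧ A)) ∨ (C ∨ C)) = max(1, 0.88) = 1
  (((B → (C ∧ A)) ∨ (C ∨ C)) ∧ B) = min(1, 0.54) = 0.54
  ((A ∧ A) → (((B → (C ∧ A)) ∨ (C ∨ C)) ∧ B)): 0.93 > 0.54, so result = 0.54
  ¬((A ∧ A) → (((B → (C ∧ A)) ∨ (C ∨ C)) ∧ B)): Gödel ¬ of 0.54 = 0 (operand ≠ 0)
  Gödel value = 0
Łukasiewicz evaluation:
  (A ∧ A) = min(0.93, 0.93) = 0.93
  (C ∧ A) = min(0.88, 0.93) = 0.88
  (B → (C ∧ A)): min(1, 1 − 0.54 + 0.88) = 1
  (C ∨ C) = max(0.88, 0.88) = 0.88
  ((B → (C ∧ A)) ∨ (C ∨ C)) = max(1, 0.88) = 1
  (((B → (C ∧ A)) ∨ (C ∨ C)) ∧ B) = min(1, 0.54) = 0.54
  ((A ∧ A) → (((B → (C ∧ A)) ∨ (C ∨ C)) ∧ B)): min(1, 1 − 0.93 + 0.54) = 0.61
  ¬((A ∧ A) → (((B → (C ∧ A)) ∨ (C ∨ C)) ∧ B)): Łukasiewicz ¬ gives 1 − 0.61 = 0.39
  Łukasiewicz value = 0.39
Difference: 0 − 0.39 = -0.39

-0.39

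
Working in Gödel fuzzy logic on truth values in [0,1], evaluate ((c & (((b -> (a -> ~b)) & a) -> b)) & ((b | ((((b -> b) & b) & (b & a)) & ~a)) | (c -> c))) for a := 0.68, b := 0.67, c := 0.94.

0.94

~b: Gödel ¬ of 0.67 = 0 (operand ≠ 0)
(a -> ~b): 0.68 > 0, so result = 0
(b -> (a -> ~b)): 0.67 > 0, so result = 0
((b -> (a -> ~b)) & a) = min(0, 0.68) = 0
(((b -> (a -> ~b)) & a) -> b): 0 ≤ 0.67, so result = 1
(c & (((b -> (a -> ~b)) & a) -> b)) = min(0.94, 1) = 0.94
(b -> b): 0.67 ≤ 0.67, so result = 1
((b -> b) & b) = min(1, 0.67) = 0.67
(b & a) = min(0.67, 0.68) = 0.67
(((b -> b) & b) & (b & a)) = min(0.67, 0.67) = 0.67
~a: Gödel ¬ of 0.68 = 0 (operand ≠ 0)
((((b -> b) & b) & (b & a)) & ~a) = min(0.67, 0) = 0
(b | ((((b -> b) & b) & (b & a)) & ~a)) = max(0.67, 0) = 0.67
(c -> c): 0.94 ≤ 0.94, so result = 1
((b | ((((b -> b) & b) & (b & a)) & ~a)) | (c -> c)) = max(0.67, 1) = 1
((c & (((b -> (a -> ~b)) & a) -> b)) & ((b | ((((b -> b) & b) & (b & a)) & ~a)) | (c -> c))) = min(0.94, 1) = 0.94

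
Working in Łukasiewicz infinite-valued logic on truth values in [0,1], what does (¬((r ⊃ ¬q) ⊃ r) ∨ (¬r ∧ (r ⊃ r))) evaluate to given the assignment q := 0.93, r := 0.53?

0.47

¬q: Łukasiewicz ¬ gives 1 − 0.93 = 0.07
(r ⊃ ¬q): min(1, 1 − 0.53 + 0.07) = 0.54
((r ⊃ ¬q) ⊃ r): min(1, 1 − 0.54 + 0.53) = 0.99
¬((r ⊃ ¬q) ⊃ r): Łukasiewicz ¬ gives 1 − 0.99 = 0.01
¬r: Łukasiewicz ¬ gives 1 − 0.53 = 0.47
(r ⊃ r): min(1, 1 − 0.53 + 0.53) = 1
(¬r ∧ (r ⊃ r)) = min(0.47, 1) = 0.47
(¬((r ⊃ ¬q) ⊃ r) ∨ (¬r ∧ (r ⊃ r))) = max(0.01, 0.47) = 0.47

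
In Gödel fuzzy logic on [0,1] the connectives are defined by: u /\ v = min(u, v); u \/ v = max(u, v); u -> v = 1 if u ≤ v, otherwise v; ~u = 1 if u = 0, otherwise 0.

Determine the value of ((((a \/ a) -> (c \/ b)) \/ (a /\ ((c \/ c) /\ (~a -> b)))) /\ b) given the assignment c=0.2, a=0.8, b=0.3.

0.30

(a \/ a) = max(0.8, 0.8) = 0.8
(c \/ b) = max(0.2, 0.3) = 0.3
((a \/ a) -> (c \/ b)): 0.8 > 0.3, so result = 0.3
(c \/ c) = max(0.2, 0.2) = 0.2
~a: Gödel ¬ of 0.8 = 0 (operand ≠ 0)
(~a -> b): 0 ≤ 0.3, so result = 1
((c \/ c) /\ (~a -> b)) = min(0.2, 1) = 0.2
(a /\ ((c \/ c) /\ (~a -> b))) = min(0.8, 0.2) = 0.2
(((a \/ a) -> (c \/ b)) \/ (a /\ ((c \/ c) /\ (~a -> b)))) = max(0.3, 0.2) = 0.3
((((a \/ a) -> (c \/ b)) \/ (a /\ ((c \/ c) /\ (~a -> b)))) /\ b) = min(0.3, 0.3) = 0.3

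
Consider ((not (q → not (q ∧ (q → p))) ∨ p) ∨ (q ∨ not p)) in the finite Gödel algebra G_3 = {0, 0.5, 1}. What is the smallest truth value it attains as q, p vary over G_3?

The minimum is attained at q = 0, p = 0.5:
  (q → p): 0 ≤ 0.5, so result = 1
  (q ∧ (q → p)) = min(0, 1) = 0
  not (q ∧ (q → p)): Gödel ¬ of 0 = 1 (operand is 0)
  (q → not (q ∧ (q → p))): 0 ≤ 1, so result = 1
  not (q → not (q ∧ (q → p))): Gödel ¬ of 1 = 0 (operand ≠ 0)
  (not (q → not (q ∧ (q → p))) ∨ p) = max(0, 0.5) = 0.5
  not p: Gödel ¬ of 0.5 = 0 (operand ≠ 0)
  (q ∨ not p) = max(0, 0) = 0
  ((not (q → not (q ∧ (q → p))) ∨ p) ∨ (q ∨ not p)) = max(0.5, 0) = 0.5
Checking all 9 assignments confirms none give a value below 0.50.

0.50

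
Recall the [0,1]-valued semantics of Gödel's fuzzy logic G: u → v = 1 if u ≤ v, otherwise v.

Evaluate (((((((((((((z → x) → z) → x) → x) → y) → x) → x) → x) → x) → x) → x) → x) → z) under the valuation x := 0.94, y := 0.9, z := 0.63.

0.63

(z → x): 0.63 ≤ 0.94, so result = 1
((z → x) → z): 1 > 0.63, so result = 0.63
(((z → x) → z) → x): 0.63 ≤ 0.94, so result = 1
((((z → x) → z) → x) → x): 1 > 0.94, so result = 0.94
(((((z → x) → z) → x) → x) → y): 0.94 > 0.9, so result = 0.9
((((((z → x) → z) → x) → x) → y) → x): 0.9 ≤ 0.94, so result = 1
(((((((z → x) → z) → x) → x) → y) → x) → x): 1 > 0.94, so result = 0.94
((((((((z → x) → z) → x) → x) → y) → x) → x) → x): 0.94 ≤ 0.94, so result = 1
(((((((((z → x) → z) → x) → x) → y) → x) → x) → x) → x): 1 > 0.94, so result = 0.94
((((((((((z → x) → z) → x) → x) → y) → x) → x) → x) → x) → x): 0.94 ≤ 0.94, so result = 1
(((((((((((z → x) → z) → x) → x) → y) → x) → x) → x) → x) → x) → x): 1 > 0.94, so result = 0.94
((((((((((((z → x) → z) → x) → x) → y) → x) → x) → x) → x) → x) → x) → x): 0.94 ≤ 0.94, so result = 1
(((((((((((((z → x) → z) → x) → x) → y) → x) → x) → x) → x) → x) → x) → x) → z): 1 > 0.63, so result = 0.63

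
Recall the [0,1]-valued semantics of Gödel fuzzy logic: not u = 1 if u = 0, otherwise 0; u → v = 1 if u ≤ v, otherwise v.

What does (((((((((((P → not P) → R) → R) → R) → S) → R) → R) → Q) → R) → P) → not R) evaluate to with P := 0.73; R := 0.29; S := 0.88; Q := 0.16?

0.00

not P: Gödel ¬ of 0.73 = 0 (operand ≠ 0)
(P → not P): 0.73 > 0, so result = 0
((P → not P) → R): 0 ≤ 0.29, so result = 1
(((P → not P) → R) → R): 1 > 0.29, so result = 0.29
((((P → not P) → R) → R) → R): 0.29 ≤ 0.29, so result = 1
(((((P → not P) → R) → R) → R) → S): 1 > 0.88, so result = 0.88
((((((P → not P) → R) → R) → R) → S) → R): 0.88 > 0.29, so result = 0.29
(((((((P → not P) → R) → R) → R) → S) → R) → R): 0.29 ≤ 0.29, so result = 1
((((((((P → not P) → R) → R) → R) → S) → R) → R) → Q): 1 > 0.16, so result = 0.16
(((((((((P → not P) → R) → R) → R) → S) → R) → R) → Q) → R): 0.16 ≤ 0.29, so result = 1
((((((((((P → not P) → R) → R) → R) → S) → R) → R) → Q) → R) → P): 1 > 0.73, so result = 0.73
not R: Gödel ¬ of 0.29 = 0 (operand ≠ 0)
(((((((((((P → not P) → R) → R) → R) → S) → R) → R) → Q) → R) → P) → not R): 0.73 > 0, so result = 0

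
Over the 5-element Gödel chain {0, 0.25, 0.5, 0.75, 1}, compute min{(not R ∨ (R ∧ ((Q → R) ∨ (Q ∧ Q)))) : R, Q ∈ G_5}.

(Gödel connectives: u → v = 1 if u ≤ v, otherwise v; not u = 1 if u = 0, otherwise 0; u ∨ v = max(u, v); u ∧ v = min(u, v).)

0.25

The minimum is attained at R = 0.25, Q = 0:
  not R: Gödel ¬ of 0.25 = 0 (operand ≠ 0)
  (Q → R): 0 ≤ 0.25, so result = 1
  (Q ∧ Q) = min(0, 0) = 0
  ((Q → R) ∨ (Q ∧ Q)) = max(1, 0) = 1
  (R ∧ ((Q → R) ∨ (Q ∧ Q))) = min(0.25, 1) = 0.25
  (not R ∨ (R ∧ ((Q → R) ∨ (Q ∧ Q)))) = max(0, 0.25) = 0.25
Checking all 25 assignments confirms none give a value below 0.25.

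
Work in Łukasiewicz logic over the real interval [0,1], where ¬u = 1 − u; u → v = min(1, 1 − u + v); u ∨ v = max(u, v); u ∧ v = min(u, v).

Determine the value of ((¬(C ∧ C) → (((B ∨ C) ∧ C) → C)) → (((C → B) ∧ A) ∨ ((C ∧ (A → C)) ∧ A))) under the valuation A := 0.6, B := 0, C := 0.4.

(C ∧ C) = min(0.4, 0.4) = 0.4
¬(C ∧ C): Łukasiewicz ¬ gives 1 − 0.4 = 0.6
(B ∨ C) = max(0, 0.4) = 0.4
((B ∨ C) ∧ C) = min(0.4, 0.4) = 0.4
(((B ∨ C) ∧ C) → C): min(1, 1 − 0.4 + 0.4) = 1
(¬(C ∧ C) → (((B ∨ C) ∧ C) → C)): min(1, 1 − 0.6 + 1) = 1
(C → B): min(1, 1 − 0.4 + 0) = 0.6
((C → B) ∧ A) = min(0.6, 0.6) = 0.6
(A → C): min(1, 1 − 0.6 + 0.4) = 0.8
(C ∧ (A → C)) = min(0.4, 0.8) = 0.4
((C ∧ (A → C)) ∧ A) = min(0.4, 0.6) = 0.4
(((C → B) ∧ A) ∨ ((C ∧ (A → C)) ∧ A)) = max(0.6, 0.4) = 0.6
((¬(C ∧ C) → (((B ∨ C) ∧ C) → C)) → (((C → B) ∧ A) ∨ ((C ∧ (A → C)) ∧ A))): min(1, 1 − 1 + 0.6) = 0.6

0.60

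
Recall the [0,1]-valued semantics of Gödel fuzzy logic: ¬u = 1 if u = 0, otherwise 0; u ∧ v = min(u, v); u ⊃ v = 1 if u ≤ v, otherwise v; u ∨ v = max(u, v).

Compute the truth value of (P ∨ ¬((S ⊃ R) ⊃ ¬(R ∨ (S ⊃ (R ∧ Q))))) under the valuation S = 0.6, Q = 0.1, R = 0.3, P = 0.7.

1.00

(S ⊃ R): 0.6 > 0.3, so result = 0.3
(R ∧ Q) = min(0.3, 0.1) = 0.1
(S ⊃ (R ∧ Q)): 0.6 > 0.1, so result = 0.1
(R ∨ (S ⊃ (R ∧ Q))) = max(0.3, 0.1) = 0.3
¬(R ∨ (S ⊃ (R ∧ Q))): Gödel ¬ of 0.3 = 0 (operand ≠ 0)
((S ⊃ R) ⊃ ¬(R ∨ (S ⊃ (R ∧ Q)))): 0.3 > 0, so result = 0
¬((S ⊃ R) ⊃ ¬(R ∨ (S ⊃ (R ∧ Q)))): Gödel ¬ of 0 = 1 (operand is 0)
(P ∨ ¬((S ⊃ R) ⊃ ¬(R ∨ (S ⊃ (R ∧ Q))))) = max(0.7, 1) = 1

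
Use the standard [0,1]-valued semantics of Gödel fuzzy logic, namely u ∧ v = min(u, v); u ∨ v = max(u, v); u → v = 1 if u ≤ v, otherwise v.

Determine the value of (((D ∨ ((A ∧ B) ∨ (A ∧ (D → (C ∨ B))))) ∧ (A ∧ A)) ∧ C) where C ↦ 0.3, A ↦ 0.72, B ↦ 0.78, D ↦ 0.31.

(A ∧ B) = min(0.72, 0.78) = 0.72
(C ∨ B) = max(0.3, 0.78) = 0.78
(D → (C ∨ B)): 0.31 ≤ 0.78, so result = 1
(A ∧ (D → (C ∨ B))) = min(0.72, 1) = 0.72
((A ∧ B) ∨ (A ∧ (D → (C ∨ B)))) = max(0.72, 0.72) = 0.72
(D ∨ ((A ∧ B) ∨ (A ∧ (D → (C ∨ B))))) = max(0.31, 0.72) = 0.72
(A ∧ A) = min(0.72, 0.72) = 0.72
((D ∨ ((A ∧ B) ∨ (A ∧ (D → (C ∨ B))))) ∧ (A ∧ A)) = min(0.72, 0.72) = 0.72
(((D ∨ ((A ∧ B) ∨ (A ∧ (D → (C ∨ B))))) ∧ (A ∧ A)) ∧ C) = min(0.72, 0.3) = 0.3

0.30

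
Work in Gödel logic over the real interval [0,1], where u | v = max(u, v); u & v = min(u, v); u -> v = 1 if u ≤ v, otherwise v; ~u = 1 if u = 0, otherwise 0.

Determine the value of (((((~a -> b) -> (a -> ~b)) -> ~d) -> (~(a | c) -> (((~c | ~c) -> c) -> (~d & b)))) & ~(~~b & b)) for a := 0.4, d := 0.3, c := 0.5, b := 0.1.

0.00

~a: Gödel ¬ of 0.4 = 0 (operand ≠ 0)
(~a -> b): 0 ≤ 0.1, so result = 1
~b: Gödel ¬ of 0.1 = 0 (operand ≠ 0)
(a -> ~b): 0.4 > 0, so result = 0
((~a -> b) -> (a -> ~b)): 1 > 0, so result = 0
~d: Gödel ¬ of 0.3 = 0 (operand ≠ 0)
(((~a -> b) -> (a -> ~b)) -> ~d): 0 ≤ 0, so result = 1
(a | c) = max(0.4, 0.5) = 0.5
~(a | c): Gödel ¬ of 0.5 = 0 (operand ≠ 0)
~c: Gödel ¬ of 0.5 = 0 (operand ≠ 0)
~c: Gödel ¬ of 0.5 = 0 (operand ≠ 0)
(~c | ~c) = max(0, 0) = 0
((~c | ~c) -> c): 0 ≤ 0.5, so result = 1
~d: Gödel ¬ of 0.3 = 0 (operand ≠ 0)
(~d & b) = min(0, 0.1) = 0
(((~c | ~c) -> c) -> (~d & b)): 1 > 0, so result = 0
(~(a | c) -> (((~c | ~c) -> c) -> (~d & b))): 0 ≤ 0, so result = 1
((((~a -> b) -> (a -> ~b)) -> ~d) -> (~(a | c) -> (((~c | ~c) -> c) -> (~d & b)))): 1 ≤ 1, so result = 1
~b: Gödel ¬ of 0.1 = 0 (operand ≠ 0)
~~b: Gödel ¬ of 0 = 1 (operand is 0)
(~~b & b) = min(1, 0.1) = 0.1
~(~~b & b): Gödel ¬ of 0.1 = 0 (operand ≠ 0)
(((((~a -> b) -> (a -> ~b)) -> ~d) -> (~(a | c) -> (((~c | ~c) -> c) -> (~d & b)))) & ~(~~b & b)) = min(1, 0) = 0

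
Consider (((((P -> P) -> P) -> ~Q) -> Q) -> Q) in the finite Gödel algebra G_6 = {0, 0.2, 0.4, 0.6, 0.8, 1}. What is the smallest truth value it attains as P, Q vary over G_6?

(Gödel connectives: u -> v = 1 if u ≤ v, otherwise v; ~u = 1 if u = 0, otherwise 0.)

0.20

The minimum is attained at P = 0.2, Q = 0.2:
  (P -> P): 0.2 ≤ 0.2, so result = 1
  ((P -> P) -> P): 1 > 0.2, so result = 0.2
  ~Q: Gödel ¬ of 0.2 = 0 (operand ≠ 0)
  (((P -> P) -> P) -> ~Q): 0.2 > 0, so result = 0
  ((((P -> P) -> P) -> ~Q) -> Q): 0 ≤ 0.2, so result = 1
  (((((P -> P) -> P) -> ~Q) -> Q) -> Q): 1 > 0.2, so result = 0.2
Checking all 36 assignments confirms none give a value below 0.20.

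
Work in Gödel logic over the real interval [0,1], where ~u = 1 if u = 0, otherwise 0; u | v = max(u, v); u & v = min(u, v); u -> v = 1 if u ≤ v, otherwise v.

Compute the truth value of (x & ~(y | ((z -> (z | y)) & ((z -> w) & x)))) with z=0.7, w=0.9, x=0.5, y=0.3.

(z | y) = max(0.7, 0.3) = 0.7
(z -> (z | y)): 0.7 ≤ 0.7, so result = 1
(z -> w): 0.7 ≤ 0.9, so result = 1
((z -> w) & x) = min(1, 0.5) = 0.5
((z -> (z | y)) & ((z -> w) & x)) = min(1, 0.5) = 0.5
(y | ((z -> (z | y)) & ((z -> w) & x))) = max(0.3, 0.5) = 0.5
~(y | ((z -> (z | y)) & ((z -> w) & x))): Gödel ¬ of 0.5 = 0 (operand ≠ 0)
(x & ~(y | ((z -> (z | y)) & ((z -> w) & x)))) = min(0.5, 0) = 0

0.00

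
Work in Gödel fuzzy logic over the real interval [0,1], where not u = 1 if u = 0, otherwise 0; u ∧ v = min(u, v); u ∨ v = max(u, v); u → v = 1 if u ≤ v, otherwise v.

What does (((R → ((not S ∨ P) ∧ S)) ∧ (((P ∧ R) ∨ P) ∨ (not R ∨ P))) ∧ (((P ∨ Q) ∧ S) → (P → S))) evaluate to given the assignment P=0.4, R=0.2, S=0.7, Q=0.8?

not S: Gödel ¬ of 0.7 = 0 (operand ≠ 0)
(not S ∨ P) = max(0, 0.4) = 0.4
((not S ∨ P) ∧ S) = min(0.4, 0.7) = 0.4
(R → ((not S ∨ P) ∧ S)): 0.2 ≤ 0.4, so result = 1
(P ∧ R) = min(0.4, 0.2) = 0.2
((P ∧ R) ∨ P) = max(0.2, 0.4) = 0.4
not R: Gödel ¬ of 0.2 = 0 (operand ≠ 0)
(not R ∨ P) = max(0, 0.4) = 0.4
(((P ∧ R) ∨ P) ∨ (not R ∨ P)) = max(0.4, 0.4) = 0.4
((R → ((not S ∨ P) ∧ S)) ∧ (((P ∧ R) ∨ P) ∨ (not R ∨ P))) = min(1, 0.4) = 0.4
(P ∨ Q) = max(0.4, 0.8) = 0.8
((P ∨ Q) ∧ S) = min(0.8, 0.7) = 0.7
(P → S): 0.4 ≤ 0.7, so result = 1
(((P ∨ Q) ∧ S) → (P → S)): 0.7 ≤ 1, so result = 1
(((R → ((not S ∨ P) ∧ S)) ∧ (((P ∧ R) ∨ P) ∨ (not R ∨ P))) ∧ (((P ∨ Q) ∧ S) → (P → S))) = min(0.4, 1) = 0.4

0.40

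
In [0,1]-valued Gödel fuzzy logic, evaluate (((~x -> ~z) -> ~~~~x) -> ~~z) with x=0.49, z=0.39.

~x: Gödel ¬ of 0.49 = 0 (operand ≠ 0)
~z: Gödel ¬ of 0.39 = 0 (operand ≠ 0)
(~x -> ~z): 0 ≤ 0, so result = 1
~x: Gödel ¬ of 0.49 = 0 (operand ≠ 0)
~~x: Gödel ¬ of 0 = 1 (operand is 0)
~~~x: Gödel ¬ of 1 = 0 (operand ≠ 0)
~~~~x: Gödel ¬ of 0 = 1 (operand is 0)
((~x -> ~z) -> ~~~~x): 1 ≤ 1, so result = 1
~z: Gödel ¬ of 0.39 = 0 (operand ≠ 0)
~~z: Gödel ¬ of 0 = 1 (operand is 0)
(((~x -> ~z) -> ~~~~x) -> ~~z): 1 ≤ 1, so result = 1

1.00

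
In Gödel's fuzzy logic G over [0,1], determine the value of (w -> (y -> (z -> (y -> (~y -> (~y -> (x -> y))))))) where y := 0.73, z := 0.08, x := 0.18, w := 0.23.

~y: Gödel ¬ of 0.73 = 0 (operand ≠ 0)
~y: Gödel ¬ of 0.73 = 0 (operand ≠ 0)
(x -> y): 0.18 ≤ 0.73, so result = 1
(~y -> (x -> y)): 0 ≤ 1, so result = 1
(~y -> (~y -> (x -> y))): 0 ≤ 1, so result = 1
(y -> (~y -> (~y -> (x -> y)))): 0.73 ≤ 1, so result = 1
(z -> (y -> (~y -> (~y -> (x -> y))))): 0.08 ≤ 1, so result = 1
(y -> (z -> (y -> (~y -> (~y -> (x -> y)))))): 0.73 ≤ 1, so result = 1
(w -> (y -> (z -> (y -> (~y -> (~y -> (x -> y))))))): 0.23 ≤ 1, so result = 1

1.00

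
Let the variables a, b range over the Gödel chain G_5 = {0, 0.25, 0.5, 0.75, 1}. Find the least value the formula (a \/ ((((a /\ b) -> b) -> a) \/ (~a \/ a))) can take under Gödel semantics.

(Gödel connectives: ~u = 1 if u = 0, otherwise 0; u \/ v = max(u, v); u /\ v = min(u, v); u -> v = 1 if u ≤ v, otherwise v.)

0.25

The minimum is attained at a = 0.25, b = 0:
  (a /\ b) = min(0.25, 0) = 0
  ((a /\ b) -> b): 0 ≤ 0, so result = 1
  (((a /\ b) -> b) -> a): 1 > 0.25, so result = 0.25
  ~a: Gödel ¬ of 0.25 = 0 (operand ≠ 0)
  (~a \/ a) = max(0, 0.25) = 0.25
  ((((a /\ b) -> b) -> a) \/ (~a \/ a)) = max(0.25, 0.25) = 0.25
  (a \/ ((((a /\ b) -> b) -> a) \/ (~a \/ a))) = max(0.25, 0.25) = 0.25
Checking all 25 assignments confirms none give a value below 0.25.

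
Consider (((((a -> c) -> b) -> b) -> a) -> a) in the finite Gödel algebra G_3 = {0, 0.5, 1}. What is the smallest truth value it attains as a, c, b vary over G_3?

0.50

The minimum is attained at a = 0.5, c = 0, b = 0:
  (a -> c): 0.5 > 0, so result = 0
  ((a -> c) -> b): 0 ≤ 0, so result = 1
  (((a -> c) -> b) -> b): 1 > 0, so result = 0
  ((((a -> c) -> b) -> b) -> a): 0 ≤ 0.5, so result = 1
  (((((a -> c) -> b) -> b) -> a) -> a): 1 > 0.5, so result = 0.5
Checking all 27 assignments confirms none give a value below 0.50.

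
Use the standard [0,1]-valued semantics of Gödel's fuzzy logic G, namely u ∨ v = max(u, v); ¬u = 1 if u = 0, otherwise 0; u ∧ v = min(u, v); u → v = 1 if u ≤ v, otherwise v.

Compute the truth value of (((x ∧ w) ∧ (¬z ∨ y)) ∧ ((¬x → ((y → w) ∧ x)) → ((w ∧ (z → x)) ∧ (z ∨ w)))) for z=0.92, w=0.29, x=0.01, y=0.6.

0.01

(x ∧ w) = min(0.01, 0.29) = 0.01
¬z: Gödel ¬ of 0.92 = 0 (operand ≠ 0)
(¬z ∨ y) = max(0, 0.6) = 0.6
((x ∧ w) ∧ (¬z ∨ y)) = min(0.01, 0.6) = 0.01
¬x: Gödel ¬ of 0.01 = 0 (operand ≠ 0)
(y → w): 0.6 > 0.29, so result = 0.29
((y → w) ∧ x) = min(0.29, 0.01) = 0.01
(¬x → ((y → w) ∧ x)): 0 ≤ 0.01, so result = 1
(z → x): 0.92 > 0.01, so result = 0.01
(w ∧ (z → x)) = min(0.29, 0.01) = 0.01
(z ∨ w) = max(0.92, 0.29) = 0.92
((w ∧ (z → x)) ∧ (z ∨ w)) = min(0.01, 0.92) = 0.01
((¬x → ((y → w) ∧ x)) → ((w ∧ (z → x)) ∧ (z ∨ w))): 1 > 0.01, so result = 0.01
(((x ∧ w) ∧ (¬z ∨ y)) ∧ ((¬x → ((y → w) ∧ x)) → ((w ∧ (z → x)) ∧ (z ∨ w)))) = min(0.01, 0.01) = 0.01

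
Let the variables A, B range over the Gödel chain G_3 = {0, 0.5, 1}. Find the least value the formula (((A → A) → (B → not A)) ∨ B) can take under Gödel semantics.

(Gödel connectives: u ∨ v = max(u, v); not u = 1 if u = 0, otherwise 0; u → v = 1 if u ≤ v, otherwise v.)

0.50

The minimum is attained at A = 0.5, B = 0.5:
  (A → A): 0.5 ≤ 0.5, so result = 1
  not A: Gödel ¬ of 0.5 = 0 (operand ≠ 0)
  (B → not A): 0.5 > 0, so result = 0
  ((A → A) → (B → not A)): 1 > 0, so result = 0
  (((A → A) → (B → not A)) ∨ B) = max(0, 0.5) = 0.5
Checking all 9 assignments confirms none give a value below 0.50.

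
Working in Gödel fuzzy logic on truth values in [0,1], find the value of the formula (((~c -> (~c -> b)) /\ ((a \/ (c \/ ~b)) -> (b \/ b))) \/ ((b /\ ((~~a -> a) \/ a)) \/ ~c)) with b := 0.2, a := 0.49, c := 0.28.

0.20

~c: Gödel ¬ of 0.28 = 0 (operand ≠ 0)
~c: Gödel ¬ of 0.28 = 0 (operand ≠ 0)
(~c -> b): 0 ≤ 0.2, so result = 1
(~c -> (~c -> b)): 0 ≤ 1, so result = 1
~b: Gödel ¬ of 0.2 = 0 (operand ≠ 0)
(c \/ ~b) = max(0.28, 0) = 0.28
(a \/ (c \/ ~b)) = max(0.49, 0.28) = 0.49
(b \/ b) = max(0.2, 0.2) = 0.2
((a \/ (c \/ ~b)) -> (b \/ b)): 0.49 > 0.2, so result = 0.2
((~c -> (~c -> b)) /\ ((a \/ (c \/ ~b)) -> (b \/ b))) = min(1, 0.2) = 0.2
~a: Gödel ¬ of 0.49 = 0 (operand ≠ 0)
~~a: Gödel ¬ of 0 = 1 (operand is 0)
(~~a -> a): 1 > 0.49, so result = 0.49
((~~a -> a) \/ a) = max(0.49, 0.49) = 0.49
(b /\ ((~~a -> a) \/ a)) = min(0.2, 0.49) = 0.2
~c: Gödel ¬ of 0.28 = 0 (operand ≠ 0)
((b /\ ((~~a -> a) \/ a)) \/ ~c) = max(0.2, 0) = 0.2
(((~c -> (~c -> b)) /\ ((a \/ (c \/ ~b)) -> (b \/ b))) \/ ((b /\ ((~~a -> a) \/ a)) \/ ~c)) = max(0.2, 0.2) = 0.2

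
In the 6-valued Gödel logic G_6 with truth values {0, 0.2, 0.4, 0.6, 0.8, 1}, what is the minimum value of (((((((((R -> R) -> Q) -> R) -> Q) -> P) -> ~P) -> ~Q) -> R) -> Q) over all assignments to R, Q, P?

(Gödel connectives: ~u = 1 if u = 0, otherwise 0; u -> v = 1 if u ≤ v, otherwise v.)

0.00

The minimum is attained at R = 0.2, Q = 0, P = 0:
  (R -> R): 0.2 ≤ 0.2, so result = 1
  ((R -> R) -> Q): 1 > 0, so result = 0
  (((R -> R) -> Q) -> R): 0 ≤ 0.2, so result = 1
  ((((R -> R) -> Q) -> R) -> Q): 1 > 0, so result = 0
  (((((R -> R) -> Q) -> R) -> Q) -> P): 0 ≤ 0, so result = 1
  ~P: Gödel ¬ of 0 = 1 (operand is 0)
  ((((((R -> R) -> Q) -> R) -> Q) -> P) -> ~P): 1 ≤ 1, so result = 1
  ~Q: Gödel ¬ of 0 = 1 (operand is 0)
  (((((((R -> R) -> Q) -> R) -> Q) -> P) -> ~P) -> ~Q): 1 ≤ 1, so result = 1
  ((((((((R -> R) -> Q) -> R) -> Q) -> P) -> ~P) -> ~Q) -> R): 1 > 0.2, so result = 0.2
  (((((((((R -> R) -> Q) -> R) -> Q) -> P) -> ~P) -> ~Q) -> R) -> Q): 0.2 > 0, so result = 0
Checking all 216 assignments confirms none give a value below 0.00.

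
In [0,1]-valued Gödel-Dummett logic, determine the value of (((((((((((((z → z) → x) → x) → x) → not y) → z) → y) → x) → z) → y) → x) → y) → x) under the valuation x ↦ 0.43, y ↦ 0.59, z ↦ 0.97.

0.43

(z → z): 0.97 ≤ 0.97, so result = 1
((z → z) → x): 1 > 0.43, so result = 0.43
(((z → z) → x) → x): 0.43 ≤ 0.43, so result = 1
((((z → z) → x) → x) → x): 1 > 0.43, so result = 0.43
not y: Gödel ¬ of 0.59 = 0 (operand ≠ 0)
(((((z → z) → x) → x) → x) → not y): 0.43 > 0, so result = 0
((((((z → z) → x) → x) → x) → not y) → z): 0 ≤ 0.97, so result = 1
(((((((z → z) → x) → x) → x) → not y) → z) → y): 1 > 0.59, so result = 0.59
((((((((z → z) → x) → x) → x) → not y) → z) → y) → x): 0.59 > 0.43, so result = 0.43
(((((((((z → z) → x) → x) → x) → not y) → z) → y) → x) → z): 0.43 ≤ 0.97, so result = 1
((((((((((z → z) → x) → x) → x) → not y) → z) → y) → x) → z) → y): 1 > 0.59, so result = 0.59
(((((((((((z → z) → x) → x) → x) → not y) → z) → y) → x) → z) → y) → x): 0.59 > 0.43, so result = 0.43
((((((((((((z → z) → x) → x) → x) → not y) → z) → y) → x) → z) → y) → x) → y): 0.43 ≤ 0.59, so result = 1
(((((((((((((z → z) → x) → x) → x) → not y) → z) → y) → x) → z) → y) → x) → y) → x): 1 > 0.43, so result = 0.43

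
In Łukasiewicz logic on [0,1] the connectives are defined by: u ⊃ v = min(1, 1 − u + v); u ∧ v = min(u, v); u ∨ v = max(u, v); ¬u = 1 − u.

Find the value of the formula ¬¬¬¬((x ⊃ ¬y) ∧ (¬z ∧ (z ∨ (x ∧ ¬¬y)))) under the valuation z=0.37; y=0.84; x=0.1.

0.37

¬y: Łukasiewicz ¬ gives 1 − 0.84 = 0.16
(x ⊃ ¬y): min(1, 1 − 0.1 + 0.16) = 1
¬z: Łukasiewicz ¬ gives 1 − 0.37 = 0.63
¬y: Łukasiewicz ¬ gives 1 − 0.84 = 0.16
¬¬y: Łukasiewicz ¬ gives 1 − 0.16 = 0.84
(x ∧ ¬¬y) = min(0.1, 0.84) = 0.1
(z ∨ (x ∧ ¬¬y)) = max(0.37, 0.1) = 0.37
(¬z ∧ (z ∨ (x ∧ ¬¬y))) = min(0.63, 0.37) = 0.37
((x ⊃ ¬y) ∧ (¬z ∧ (z ∨ (x ∧ ¬¬y)))) = min(1, 0.37) = 0.37
¬((x ⊃ ¬y) ∧ (¬z ∧ (z ∨ (x ∧ ¬¬y)))): Łukasiewicz ¬ gives 1 − 0.37 = 0.63
¬¬((x ⊃ ¬y) ∧ (¬z ∧ (z ∨ (x ∧ ¬¬y)))): Łukasiewicz ¬ gives 1 − 0.63 = 0.37
¬¬¬((x ⊃ ¬y) ∧ (¬z ∧ (z ∨ (x ∧ ¬¬y)))): Łukasiewicz ¬ gives 1 − 0.37 = 0.63
¬¬¬¬((x ⊃ ¬y) ∧ (¬z ∧ (z ∨ (x ∧ ¬¬y)))): Łukasiewicz ¬ gives 1 − 0.63 = 0.37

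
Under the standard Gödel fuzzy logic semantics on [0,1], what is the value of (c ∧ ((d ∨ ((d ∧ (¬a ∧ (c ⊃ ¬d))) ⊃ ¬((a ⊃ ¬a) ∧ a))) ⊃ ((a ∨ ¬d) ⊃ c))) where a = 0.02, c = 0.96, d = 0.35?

¬a: Gödel ¬ of 0.02 = 0 (operand ≠ 0)
¬d: Gödel ¬ of 0.35 = 0 (operand ≠ 0)
(c ⊃ ¬d): 0.96 > 0, so result = 0
(¬a ∧ (c ⊃ ¬d)) = min(0, 0) = 0
(d ∧ (¬a ∧ (c ⊃ ¬d))) = min(0.35, 0) = 0
¬a: Gödel ¬ of 0.02 = 0 (operand ≠ 0)
(a ⊃ ¬a): 0.02 > 0, so result = 0
((a ⊃ ¬a) ∧ a) = min(0, 0.02) = 0
¬((a ⊃ ¬a) ∧ a): Gödel ¬ of 0 = 1 (operand is 0)
((d ∧ (¬a ∧ (c ⊃ ¬d))) ⊃ ¬((a ⊃ ¬a) ∧ a)): 0 ≤ 1, so result = 1
(d ∨ ((d ∧ (¬a ∧ (c ⊃ ¬d))) ⊃ ¬((a ⊃ ¬a) ∧ a))) = max(0.35, 1) = 1
¬d: Gödel ¬ of 0.35 = 0 (operand ≠ 0)
(a ∨ ¬d) = max(0.02, 0) = 0.02
((a ∨ ¬d) ⊃ c): 0.02 ≤ 0.96, so result = 1
((d ∨ ((d ∧ (¬a ∧ (c ⊃ ¬d))) ⊃ ¬((a ⊃ ¬a) ∧ a))) ⊃ ((a ∨ ¬d) ⊃ c)): 1 ≤ 1, so result = 1
(c ∧ ((d ∨ ((d ∧ (¬a ∧ (c ⊃ ¬d))) ⊃ ¬((a ⊃ ¬a) ∧ a))) ⊃ ((a ∨ ¬d) ⊃ c))) = min(0.96, 1) = 0.96

0.96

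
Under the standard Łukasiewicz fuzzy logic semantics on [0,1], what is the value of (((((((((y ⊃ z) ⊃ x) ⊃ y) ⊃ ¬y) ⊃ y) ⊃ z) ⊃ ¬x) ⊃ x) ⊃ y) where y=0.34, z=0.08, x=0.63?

0.34

(y ⊃ z): min(1, 1 − 0.34 + 0.08) = 0.74
((y ⊃ z) ⊃ x): min(1, 1 − 0.74 + 0.63) = 0.89
(((y ⊃ z) ⊃ x) ⊃ y): min(1, 1 − 0.89 + 0.34) = 0.45
¬y: Łukasiewicz ¬ gives 1 − 0.34 = 0.66
((((y ⊃ z) ⊃ x) ⊃ y) ⊃ ¬y): min(1, 1 − 0.45 + 0.66) = 1
(((((y ⊃ z) ⊃ x) ⊃ y) ⊃ ¬y) ⊃ y): min(1, 1 − 1 + 0.34) = 0.34
((((((y ⊃ z) ⊃ x) ⊃ y) ⊃ ¬y) ⊃ y) ⊃ z): min(1, 1 − 0.34 + 0.08) = 0.74
¬x: Łukasiewicz ¬ gives 1 − 0.63 = 0.37
(((((((y ⊃ z) ⊃ x) ⊃ y) ⊃ ¬y) ⊃ y) ⊃ z) ⊃ ¬x): min(1, 1 − 0.74 + 0.37) = 0.63
((((((((y ⊃ z) ⊃ x) ⊃ y) ⊃ ¬y) ⊃ y) ⊃ z) ⊃ ¬x) ⊃ x): min(1, 1 − 0.63 + 0.63) = 1
(((((((((y ⊃ z) ⊃ x) ⊃ y) ⊃ ¬y) ⊃ y) ⊃ z) ⊃ ¬x) ⊃ x) ⊃ y): min(1, 1 − 1 + 0.34) = 0.34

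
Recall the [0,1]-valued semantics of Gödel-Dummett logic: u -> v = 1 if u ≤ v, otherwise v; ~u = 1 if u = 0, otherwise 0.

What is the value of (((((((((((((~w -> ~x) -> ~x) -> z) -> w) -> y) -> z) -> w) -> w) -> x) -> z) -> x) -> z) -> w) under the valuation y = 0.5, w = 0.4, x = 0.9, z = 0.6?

0.40

~w: Gödel ¬ of 0.4 = 0 (operand ≠ 0)
~x: Gödel ¬ of 0.9 = 0 (operand ≠ 0)
(~w -> ~x): 0 ≤ 0, so result = 1
~x: Gödel ¬ of 0.9 = 0 (operand ≠ 0)
((~w -> ~x) -> ~x): 1 > 0, so result = 0
(((~w -> ~x) -> ~x) -> z): 0 ≤ 0.6, so result = 1
((((~w -> ~x) -> ~x) -> z) -> w): 1 > 0.4, so result = 0.4
(((((~w -> ~x) -> ~x) -> z) -> w) -> y): 0.4 ≤ 0.5, so result = 1
((((((~w -> ~x) -> ~x) -> z) -> w) -> y) -> z): 1 > 0.6, so result = 0.6
(((((((~w -> ~x) -> ~x) -> z) -> w) -> y) -> z) -> w): 0.6 > 0.4, so result = 0.4
((((((((~w -> ~x) -> ~x) -> z) -> w) -> y) -> z) -> w) -> w): 0.4 ≤ 0.4, so result = 1
(((((((((~w -> ~x) -> ~x) -> z) -> w) -> y) -> z) -> w) -> w) -> x): 1 > 0.9, so result = 0.9
((((((((((~w -> ~x) -> ~x) -> z) -> w) -> y) -> z) -> w) -> w) -> x) -> z): 0.9 > 0.6, so result = 0.6
(((((((((((~w -> ~x) -> ~x) -> z) -> w) -> y) -> z) -> w) -> w) -> x) -> z) -> x): 0.6 ≤ 0.9, so result = 1
((((((((((((~w -> ~x) -> ~x) -> z) -> w) -> y) -> z) -> w) -> w) -> x) -> z) -> x) -> z): 1 > 0.6, so result = 0.6
(((((((((((((~w -> ~x) -> ~x) -> z) -> w) -> y) -> z) -> w) -> w) -> x) -> z) -> x) -> z) -> w): 0.6 > 0.4, so result = 0.4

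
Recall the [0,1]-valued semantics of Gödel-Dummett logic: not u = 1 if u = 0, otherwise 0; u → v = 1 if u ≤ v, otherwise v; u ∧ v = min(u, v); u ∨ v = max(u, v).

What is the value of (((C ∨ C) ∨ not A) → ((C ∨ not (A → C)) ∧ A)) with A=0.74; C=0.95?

0.74

(C ∨ C) = max(0.95, 0.95) = 0.95
not A: Gödel ¬ of 0.74 = 0 (operand ≠ 0)
((C ∨ C) ∨ not A) = max(0.95, 0) = 0.95
(A → C): 0.74 ≤ 0.95, so result = 1
not (A → C): Gödel ¬ of 1 = 0 (operand ≠ 0)
(C ∨ not (A → C)) = max(0.95, 0) = 0.95
((C ∨ not (A → C)) ∧ A) = min(0.95, 0.74) = 0.74
(((C ∨ C) ∨ not A) → ((C ∨ not (A → C)) ∧ A)): 0.95 > 0.74, so result = 0.74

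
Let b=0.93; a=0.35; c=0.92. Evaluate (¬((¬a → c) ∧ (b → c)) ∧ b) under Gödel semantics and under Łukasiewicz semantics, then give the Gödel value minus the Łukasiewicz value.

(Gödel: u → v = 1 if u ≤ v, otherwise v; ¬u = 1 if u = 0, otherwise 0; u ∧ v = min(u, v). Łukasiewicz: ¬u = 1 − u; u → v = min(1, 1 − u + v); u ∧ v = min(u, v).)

-0.01

Gödel evaluation:
  ¬a: Gödel ¬ of 0.35 = 0 (operand ≠ 0)
  (¬a → c): 0 ≤ 0.92, so result = 1
  (b → c): 0.93 > 0.92, so result = 0.92
  ((¬a → c) ∧ (b → c)) = min(1, 0.92) = 0.92
  ¬((¬a → c) ∧ (b → c)): Gödel ¬ of 0.92 = 0 (operand ≠ 0)
  (¬((¬a → c) ∧ (b → c)) ∧ b) = min(0, 0.93) = 0
  Gödel value = 0
Łukasiewicz evaluation:
  ¬a: Łukasiewicz ¬ gives 1 − 0.35 = 0.65
  (¬a → c): min(1, 1 − 0.65 + 0.92) = 1
  (b → c): min(1, 1 − 0.93 + 0.92) = 0.99
  ((¬a → c) ∧ (b → c)) = min(1, 0.99) = 0.99
  ¬((¬a → c) ∧ (b → c)): Łukasiewicz ¬ gives 1 − 0.99 = 0.01
  (¬((¬a → c) ∧ (b → c)) ∧ b) = min(0.01, 0.93) = 0.01
  Łukasiewicz value = 0.01
Difference: 0 − 0.01 = -0.01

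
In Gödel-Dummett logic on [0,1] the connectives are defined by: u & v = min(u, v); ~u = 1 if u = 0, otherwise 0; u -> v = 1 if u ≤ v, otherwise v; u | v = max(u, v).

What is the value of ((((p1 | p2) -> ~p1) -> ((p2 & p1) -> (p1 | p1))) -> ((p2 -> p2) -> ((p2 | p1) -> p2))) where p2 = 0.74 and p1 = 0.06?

1.00

(p1 | p2) = max(0.06, 0.74) = 0.74
~p1: Gödel ¬ of 0.06 = 0 (operand ≠ 0)
((p1 | p2) -> ~p1): 0.74 > 0, so result = 0
(p2 & p1) = min(0.74, 0.06) = 0.06
(p1 | p1) = max(0.06, 0.06) = 0.06
((p2 & p1) -> (p1 | p1)): 0.06 ≤ 0.06, so result = 1
(((p1 | p2) -> ~p1) -> ((p2 & p1) -> (p1 | p1))): 0 ≤ 1, so result = 1
(p2 -> p2): 0.74 ≤ 0.74, so result = 1
(p2 | p1) = max(0.74, 0.06) = 0.74
((p2 | p1) -> p2): 0.74 ≤ 0.74, so result = 1
((p2 -> p2) -> ((p2 | p1) -> p2)): 1 ≤ 1, so result = 1
((((p1 | p2) -> ~p1) -> ((p2 & p1) -> (p1 | p1))) -> ((p2 -> p2) -> ((p2 | p1) -> p2))): 1 ≤ 1, so result = 1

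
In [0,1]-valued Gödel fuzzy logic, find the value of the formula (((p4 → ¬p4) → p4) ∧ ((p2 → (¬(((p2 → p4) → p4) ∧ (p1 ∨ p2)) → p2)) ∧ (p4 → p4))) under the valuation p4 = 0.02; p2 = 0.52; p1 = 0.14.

1.00

¬p4: Gödel ¬ of 0.02 = 0 (operand ≠ 0)
(p4 → ¬p4): 0.02 > 0, so result = 0
((p4 → ¬p4) → p4): 0 ≤ 0.02, so result = 1
(p2 → p4): 0.52 > 0.02, so result = 0.02
((p2 → p4) → p4): 0.02 ≤ 0.02, so result = 1
(p1 ∨ p2) = max(0.14, 0.52) = 0.52
(((p2 → p4) → p4) ∧ (p1 ∨ p2)) = min(1, 0.52) = 0.52
¬(((p2 → p4) → p4) ∧ (p1 ∨ p2)): Gödel ¬ of 0.52 = 0 (operand ≠ 0)
(¬(((p2 → p4) → p4) ∧ (p1 ∨ p2)) → p2): 0 ≤ 0.52, so result = 1
(p2 → (¬(((p2 → p4) → p4) ∧ (p1 ∨ p2)) → p2)): 0.52 ≤ 1, so result = 1
(p4 → p4): 0.02 ≤ 0.02, so result = 1
((p2 → (¬(((p2 → p4) → p4) ∧ (p1 ∨ p2)) → p2)) ∧ (p4 → p4)) = min(1, 1) = 1
(((p4 → ¬p4) → p4) ∧ ((p2 → (¬(((p2 → p4) → p4) ∧ (p1 ∨ p2)) → p2)) ∧ (p4 → p4))) = min(1, 1) = 1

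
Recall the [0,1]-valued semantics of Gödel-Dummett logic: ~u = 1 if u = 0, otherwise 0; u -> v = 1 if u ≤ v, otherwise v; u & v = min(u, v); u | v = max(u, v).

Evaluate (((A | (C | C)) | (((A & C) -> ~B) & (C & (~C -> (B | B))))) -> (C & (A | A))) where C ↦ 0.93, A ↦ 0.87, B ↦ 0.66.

(C | C) = max(0.93, 0.93) = 0.93
(A | (C | C)) = max(0.87, 0.93) = 0.93
(A & C) = min(0.87, 0.93) = 0.87
~B: Gödel ¬ of 0.66 = 0 (operand ≠ 0)
((A & C) -> ~B): 0.87 > 0, so result = 0
~C: Gödel ¬ of 0.93 = 0 (operand ≠ 0)
(B | B) = max(0.66, 0.66) = 0.66
(~C -> (B | B)): 0 ≤ 0.66, so result = 1
(C & (~C -> (B | B))) = min(0.93, 1) = 0.93
(((A & C) -> ~B) & (C & (~C -> (B | B)))) = min(0, 0.93) = 0
((A | (C | C)) | (((A & C) -> ~B) & (C & (~C -> (B | B))))) = max(0.93, 0) = 0.93
(A | A) = max(0.87, 0.87) = 0.87
(C & (A | A)) = min(0.93, 0.87) = 0.87
(((A | (C | C)) | (((A & C) -> ~B) & (C & (~C -> (B | B))))) -> (C & (A | A))): 0.93 > 0.87, so result = 0.87

0.87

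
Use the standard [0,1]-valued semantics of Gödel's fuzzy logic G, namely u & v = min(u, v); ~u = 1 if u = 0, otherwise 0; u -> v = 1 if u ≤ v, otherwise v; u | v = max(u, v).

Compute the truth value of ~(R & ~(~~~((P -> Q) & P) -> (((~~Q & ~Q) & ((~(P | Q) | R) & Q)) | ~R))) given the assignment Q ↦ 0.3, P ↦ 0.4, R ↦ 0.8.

1.00

(P -> Q): 0.4 > 0.3, so result = 0.3
((P -> Q) & P) = min(0.3, 0.4) = 0.3
~((P -> Q) & P): Gödel ¬ of 0.3 = 0 (operand ≠ 0)
~~((P -> Q) & P): Gödel ¬ of 0 = 1 (operand is 0)
~~~((P -> Q) & P): Gödel ¬ of 1 = 0 (operand ≠ 0)
~Q: Gödel ¬ of 0.3 = 0 (operand ≠ 0)
~~Q: Gödel ¬ of 0 = 1 (operand is 0)
~Q: Gödel ¬ of 0.3 = 0 (operand ≠ 0)
(~~Q & ~Q) = min(1, 0) = 0
(P | Q) = max(0.4, 0.3) = 0.4
~(P | Q): Gödel ¬ of 0.4 = 0 (operand ≠ 0)
(~(P | Q) | R) = max(0, 0.8) = 0.8
((~(P | Q) | R) & Q) = min(0.8, 0.3) = 0.3
((~~Q & ~Q) & ((~(P | Q) | R) & Q)) = min(0, 0.3) = 0
~R: Gödel ¬ of 0.8 = 0 (operand ≠ 0)
(((~~Q & ~Q) & ((~(P | Q) | R) & Q)) | ~R) = max(0, 0) = 0
(~~~((P -> Q) & P) -> (((~~Q & ~Q) & ((~(P | Q) | R) & Q)) | ~R)): 0 ≤ 0, so result = 1
~(~~~((P -> Q) & P) -> (((~~Q & ~Q) & ((~(P | Q) | R) & Q)) | ~R)): Gödel ¬ of 1 = 0 (operand ≠ 0)
(R & ~(~~~((P -> Q) & P) -> (((~~Q & ~Q) & ((~(P | Q) | R) & Q)) | ~R))) = min(0.8, 0) = 0
~(R & ~(~~~((P -> Q) & P) -> (((~~Q & ~Q) & ((~(P | Q) | R) & Q)) | ~R))): Gödel ¬ of 0 = 1 (operand is 0)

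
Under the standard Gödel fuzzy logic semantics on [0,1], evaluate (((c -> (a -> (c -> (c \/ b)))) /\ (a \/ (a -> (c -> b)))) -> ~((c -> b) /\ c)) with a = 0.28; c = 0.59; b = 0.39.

(c \/ b) = max(0.59, 0.39) = 0.59
(c -> (c \/ b)): 0.59 ≤ 0.59, so result = 1
(a -> (c -> (c \/ b))): 0.28 ≤ 1, so result = 1
(c -> (a -> (c -> (c \/ b)))): 0.59 ≤ 1, so result = 1
(c -> b): 0.59 > 0.39, so result = 0.39
(a -> (c -> b)): 0.28 ≤ 0.39, so result = 1
(a \/ (a -> (c -> b))) = max(0.28, 1) = 1
((c -> (a -> (c -> (c \/ b)))) /\ (a \/ (a -> (c -> b)))) = min(1, 1) = 1
(c -> b): 0.59 > 0.39, so result = 0.39
((c -> b) /\ c) = min(0.39, 0.59) = 0.39
~((c -> b) /\ c): Gödel ¬ of 0.39 = 0 (operand ≠ 0)
(((c -> (a -> (c -> (c \/ b)))) /\ (a \/ (a -> (c -> b)))) -> ~((c -> b) /\ c)): 1 > 0, so result = 0

0.00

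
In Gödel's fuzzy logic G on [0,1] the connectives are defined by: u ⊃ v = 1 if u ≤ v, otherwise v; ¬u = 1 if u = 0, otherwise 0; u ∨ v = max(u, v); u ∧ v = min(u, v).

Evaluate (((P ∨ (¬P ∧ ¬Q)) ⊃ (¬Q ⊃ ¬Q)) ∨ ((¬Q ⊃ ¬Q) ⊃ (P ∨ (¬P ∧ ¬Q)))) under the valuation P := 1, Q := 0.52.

1.00

¬P: Gödel ¬ of 1 = 0 (operand ≠ 0)
¬Q: Gödel ¬ of 0.52 = 0 (operand ≠ 0)
(¬P ∧ ¬Q) = min(0, 0) = 0
(P ∨ (¬P ∧ ¬Q)) = max(1, 0) = 1
¬Q: Gödel ¬ of 0.52 = 0 (operand ≠ 0)
¬Q: Gödel ¬ of 0.52 = 0 (operand ≠ 0)
(¬Q ⊃ ¬Q): 0 ≤ 0, so result = 1
((P ∨ (¬P ∧ ¬Q)) ⊃ (¬Q ⊃ ¬Q)): 1 ≤ 1, so result = 1
¬Q: Gödel ¬ of 0.52 = 0 (operand ≠ 0)
¬Q: Gödel ¬ of 0.52 = 0 (operand ≠ 0)
(¬Q ⊃ ¬Q): 0 ≤ 0, so result = 1
¬P: Gödel ¬ of 1 = 0 (operand ≠ 0)
¬Q: Gödel ¬ of 0.52 = 0 (operand ≠ 0)
(¬P ∧ ¬Q) = min(0, 0) = 0
(P ∨ (¬P ∧ ¬Q)) = max(1, 0) = 1
((¬Q ⊃ ¬Q) ⊃ (P ∨ (¬P ∧ ¬Q))): 1 ≤ 1, so result = 1
(((P ∨ (¬P ∧ ¬Q)) ⊃ (¬Q ⊃ ¬Q)) ∨ ((¬Q ⊃ ¬Q) ⊃ (P ∨ (¬P ∧ ¬Q)))) = max(1, 1) = 1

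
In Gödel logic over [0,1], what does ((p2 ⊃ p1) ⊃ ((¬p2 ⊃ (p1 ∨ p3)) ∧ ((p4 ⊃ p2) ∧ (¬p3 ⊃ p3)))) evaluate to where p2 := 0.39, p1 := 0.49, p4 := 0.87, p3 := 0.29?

(p2 ⊃ p1): 0.39 ≤ 0.49, so result = 1
¬p2: Gödel ¬ of 0.39 = 0 (operand ≠ 0)
(p1 ∨ p3) = max(0.49, 0.29) = 0.49
(¬p2 ⊃ (p1 ∨ p3)): 0 ≤ 0.49, so result = 1
(p4 ⊃ p2): 0.87 > 0.39, so result = 0.39
¬p3: Gödel ¬ of 0.29 = 0 (operand ≠ 0)
(¬p3 ⊃ p3): 0 ≤ 0.29, so result = 1
((p4 ⊃ p2) ∧ (¬p3 ⊃ p3)) = min(0.39, 1) = 0.39
((¬p2 ⊃ (p1 ∨ p3)) ∧ ((p4 ⊃ p2) ∧ (¬p3 ⊃ p3))) = min(1, 0.39) = 0.39
((p2 ⊃ p1) ⊃ ((¬p2 ⊃ (p1 ∨ p3)) ∧ ((p4 ⊃ p2) ∧ (¬p3 ⊃ p3)))): 1 > 0.39, so result = 0.39

0.39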